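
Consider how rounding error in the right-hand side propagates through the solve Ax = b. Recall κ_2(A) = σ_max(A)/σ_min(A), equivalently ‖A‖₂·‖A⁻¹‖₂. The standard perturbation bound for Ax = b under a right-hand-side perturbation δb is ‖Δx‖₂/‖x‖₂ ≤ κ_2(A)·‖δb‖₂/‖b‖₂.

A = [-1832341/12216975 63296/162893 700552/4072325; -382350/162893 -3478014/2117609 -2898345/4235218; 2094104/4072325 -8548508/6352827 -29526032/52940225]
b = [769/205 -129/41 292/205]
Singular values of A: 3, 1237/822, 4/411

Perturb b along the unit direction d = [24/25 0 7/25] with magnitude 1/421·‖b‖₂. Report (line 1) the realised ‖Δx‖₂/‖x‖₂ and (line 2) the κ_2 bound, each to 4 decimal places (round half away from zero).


0.0030
0.7322

largest singular value 3, smallest 4/411
condition number: 3 ÷ (4/411) = 308.2500
worst-case relative error ≤ 308.2500 × 1/421 = 0.7322
solve Ax = b  →  x = [1.1824 -157.8845 379.4648]
2-norm of b is 5.0990; of x, 411.0018
re-solving with b+δb shifts x by Δx of norm 1.2445
dividing the unrounded norms, ‖Δx‖/‖x‖ = 0.0030
tightness: 0.0030 against a bound of 0.7322 (unrounded ratio ≈ 0.0041)


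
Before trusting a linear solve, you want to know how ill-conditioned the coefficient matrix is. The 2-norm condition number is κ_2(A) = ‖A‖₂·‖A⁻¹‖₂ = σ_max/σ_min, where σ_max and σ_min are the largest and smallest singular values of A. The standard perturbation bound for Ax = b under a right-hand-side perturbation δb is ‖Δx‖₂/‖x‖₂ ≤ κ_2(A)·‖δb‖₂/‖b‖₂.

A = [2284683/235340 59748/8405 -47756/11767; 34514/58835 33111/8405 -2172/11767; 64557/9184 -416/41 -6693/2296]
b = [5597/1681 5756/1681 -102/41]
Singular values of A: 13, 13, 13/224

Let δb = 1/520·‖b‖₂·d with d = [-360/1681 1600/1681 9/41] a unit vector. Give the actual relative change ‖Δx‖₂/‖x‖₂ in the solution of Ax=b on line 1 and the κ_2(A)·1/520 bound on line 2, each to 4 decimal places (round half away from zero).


from the listed singular values, σ₁ = 13, σ_n = 13/224
condition number: 13 ÷ (13/224) = 224.0000
worst-case relative error ≤ 224.0000 × 1/520 = 0.4308
solve Ax = b  →  x = [13.3538 0.3692 31.7692]
2-norm of b is 5.3852; of x, 34.4637
with δb = [-0.0022 0.0099 0.0023], A·Δx = δb → ‖Δx‖ = 0.1784
relative error = 0.0052
tightness: 0.0052 against a bound of 0.4308 (unrounded ratio ≈ 0.0120)

0.0052
0.4308


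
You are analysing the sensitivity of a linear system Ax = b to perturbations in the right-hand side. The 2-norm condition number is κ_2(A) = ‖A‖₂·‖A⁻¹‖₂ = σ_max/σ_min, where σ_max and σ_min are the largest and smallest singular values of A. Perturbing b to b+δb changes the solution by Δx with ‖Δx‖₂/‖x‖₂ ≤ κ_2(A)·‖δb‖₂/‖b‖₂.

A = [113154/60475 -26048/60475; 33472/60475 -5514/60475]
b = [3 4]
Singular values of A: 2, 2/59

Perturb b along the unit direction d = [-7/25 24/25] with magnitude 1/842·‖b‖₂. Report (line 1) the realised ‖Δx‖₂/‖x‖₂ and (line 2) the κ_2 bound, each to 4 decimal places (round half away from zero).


from the listed singular values, σ₁ = 2, σ_n = 2/59
condition number: 2 ÷ (2/59) = 59.0000
κ_2(A)·‖δb‖/‖b‖ = 0.0701
solve Ax = b  →  x = [21.3780 85.9024]
2-norm of b is 5.0000; of x, 88.5226
re-solving with b+δb shifts x by Δx of norm 0.1752
dividing the unrounded norms, ‖Δx‖/‖x‖ = 0.0020
tightness: 0.0020 against a bound of 0.0701 (unrounded ratio ≈ 0.0282)

0.0020
0.0701


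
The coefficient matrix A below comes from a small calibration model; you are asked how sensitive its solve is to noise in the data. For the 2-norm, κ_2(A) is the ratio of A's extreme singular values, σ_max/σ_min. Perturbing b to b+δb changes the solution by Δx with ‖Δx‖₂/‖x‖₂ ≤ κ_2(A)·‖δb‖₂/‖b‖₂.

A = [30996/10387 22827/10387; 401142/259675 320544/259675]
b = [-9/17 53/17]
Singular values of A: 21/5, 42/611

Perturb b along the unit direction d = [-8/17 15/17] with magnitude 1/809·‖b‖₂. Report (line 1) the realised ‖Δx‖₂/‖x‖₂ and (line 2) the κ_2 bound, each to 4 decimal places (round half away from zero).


σ_max = 21/5, σ_min = 42/611
κ = σ_max/σ_min = (21/5)/(42/611) = 61.1000
worst-case relative error ≤ 61.1000 × 1/809 = 0.0755
solve Ax = b  →  x = [-25.9952 35.0571]
2-norm of b is 3.1623; of x, 43.6435
Δx = A⁻¹·δb where δb = 1/809·3.1623·d; ‖Δx‖ = 0.0569
realised ‖Δx‖/‖x‖ = 0.0013
so the bound overstates the realised error by a factor of ≈ 57.9654 (computed from the unrounded values)

0.0013
0.0755


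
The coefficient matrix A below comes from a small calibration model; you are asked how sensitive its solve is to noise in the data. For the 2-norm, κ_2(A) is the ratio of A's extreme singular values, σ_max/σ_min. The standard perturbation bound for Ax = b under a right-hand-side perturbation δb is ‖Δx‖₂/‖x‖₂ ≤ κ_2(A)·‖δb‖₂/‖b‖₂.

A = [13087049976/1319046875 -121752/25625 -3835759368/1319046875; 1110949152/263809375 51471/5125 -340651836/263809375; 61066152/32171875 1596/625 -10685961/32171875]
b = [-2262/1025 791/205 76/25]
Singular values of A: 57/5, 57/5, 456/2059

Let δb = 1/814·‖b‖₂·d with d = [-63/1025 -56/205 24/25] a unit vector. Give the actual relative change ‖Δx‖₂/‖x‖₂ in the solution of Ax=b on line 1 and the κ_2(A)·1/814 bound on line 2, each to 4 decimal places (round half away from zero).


0.0033
0.0632

σ_max = 57/5, σ_min = 456/2059
κ_2(A) = (57/5) / (456/2059) = 51.4750
bound on ‖Δx‖/‖x‖: κ·ε = 51.4750·1/814 = 0.0632
solve Ax = b  →  x = [2.5286 0.4386 8.6695]
‖b‖₂ = 5.3852 and ‖x‖₂ = 9.0413
δb = ε·‖b‖·d = [-0.0004 -0.0018 0.0064]; solving A·Δx = δb gives ‖Δx‖ = 0.0299
dividing the unrounded norms, ‖Δx‖/‖x‖ = 0.0033
realised/bound (from unrounded values) ≈ 0.0522


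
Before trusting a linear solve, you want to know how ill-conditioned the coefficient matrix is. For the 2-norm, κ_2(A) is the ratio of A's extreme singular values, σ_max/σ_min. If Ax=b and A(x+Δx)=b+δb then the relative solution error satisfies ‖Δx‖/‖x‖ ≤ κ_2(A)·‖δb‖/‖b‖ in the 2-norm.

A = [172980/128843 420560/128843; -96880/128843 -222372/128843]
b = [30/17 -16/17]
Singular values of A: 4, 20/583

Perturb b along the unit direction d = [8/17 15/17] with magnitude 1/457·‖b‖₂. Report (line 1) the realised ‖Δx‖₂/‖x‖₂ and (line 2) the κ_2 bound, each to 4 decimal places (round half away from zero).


σ_max = 4, σ_min = 20/583
κ = σ_max/σ_min = 4/(20/583) = 116.6000
κ_2(A)·‖δb‖/‖b‖ = 0.2551
solve Ax = b  →  x = [0.1923 0.4615]
‖b‖₂ = 2.0000 and ‖x‖₂ = 0.5000
Δx = A⁻¹·δb where δb = 1/457·2.0000·d; ‖Δx‖ = 0.1276
realised ‖Δx‖/‖x‖ = 0.2551
realised/bound = 1 exactly: the bound is attained for this b and d

0.2551
0.2551


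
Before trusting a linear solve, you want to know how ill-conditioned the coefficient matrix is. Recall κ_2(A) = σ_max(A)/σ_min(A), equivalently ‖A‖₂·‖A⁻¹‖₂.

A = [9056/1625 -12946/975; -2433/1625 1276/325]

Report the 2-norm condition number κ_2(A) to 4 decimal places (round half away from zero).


form AᵀA = [140689/4225 -202484/2535; -202484/2535 291604/1521] with trace 50629/225 and determinant 4
solving λ² − 50629/225·λ + 4 = 0 gives λ = 225, 4/225
so κ_2 = √(225 / (4/225)) = 112.5000

112.5000


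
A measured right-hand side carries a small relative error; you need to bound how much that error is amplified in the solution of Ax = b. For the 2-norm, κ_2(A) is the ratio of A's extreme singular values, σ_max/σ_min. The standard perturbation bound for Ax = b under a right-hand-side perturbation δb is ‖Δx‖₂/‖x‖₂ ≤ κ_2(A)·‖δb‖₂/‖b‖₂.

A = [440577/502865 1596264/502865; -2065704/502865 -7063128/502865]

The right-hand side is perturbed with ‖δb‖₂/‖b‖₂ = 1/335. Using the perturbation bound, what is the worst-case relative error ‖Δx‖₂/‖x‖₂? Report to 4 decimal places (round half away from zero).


form AᵀA = [530784189/30086045 1819584648/30086045; 1819584648/30086045 6238647936/30086045] with trace 1353886425/6017209 and determinant 3240000/6017209
char-poly roots: 225 and 14400/6017209
κ = σ_max/σ_min = 15/(120/2453) = 306.6250
perturbation bound = 306.6250·1/335 = 0.9153

0.9153


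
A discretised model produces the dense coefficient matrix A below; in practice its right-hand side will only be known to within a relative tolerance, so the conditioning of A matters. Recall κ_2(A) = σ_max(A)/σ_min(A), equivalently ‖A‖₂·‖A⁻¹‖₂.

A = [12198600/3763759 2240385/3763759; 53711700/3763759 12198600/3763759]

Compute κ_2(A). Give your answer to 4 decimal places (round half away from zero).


form AᵀA = [1804730850000/8427056401 406030401000/8427056401; 406030401000/8427056401 91508130225/8427056401] with trace 1128042225/5013121 and determinant 20250000/5013121
λ_max, λ_min = (1128042225/5013121 ± √1272073198581950625/25131382160641)/2 = 225, 90000/5013121
so κ_2 = √(225 / (90000/5013121)) = 111.9500

111.9500


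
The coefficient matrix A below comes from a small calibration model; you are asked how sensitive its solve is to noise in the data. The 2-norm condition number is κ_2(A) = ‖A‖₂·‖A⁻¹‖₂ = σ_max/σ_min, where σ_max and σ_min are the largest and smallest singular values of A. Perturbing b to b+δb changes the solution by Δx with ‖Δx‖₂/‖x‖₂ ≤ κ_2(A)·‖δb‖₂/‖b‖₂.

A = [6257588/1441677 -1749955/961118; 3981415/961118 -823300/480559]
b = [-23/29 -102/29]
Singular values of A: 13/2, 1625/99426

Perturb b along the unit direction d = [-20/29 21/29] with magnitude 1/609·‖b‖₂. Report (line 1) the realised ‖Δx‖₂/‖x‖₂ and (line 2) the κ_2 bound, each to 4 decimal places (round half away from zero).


0.0030
0.6530

largest singular value 13/2, smallest 1625/99426
κ_2(A) = (13/2) / (1625/99426) = 397.7040
worst-case relative error ≤ 397.7040 × 1/609 = 0.6530
solve Ax = b  →  x = [-47.4916 -112.7798]
‖b‖ = 3.6056, ‖x‖ = 122.3713
with δb = [-0.0041 0.0043], A·Δx = δb → ‖Δx‖ = 0.3622
dividing the unrounded norms, ‖Δx‖/‖x‖ = 0.0030
realised/bound (from unrounded values) ≈ 0.0045


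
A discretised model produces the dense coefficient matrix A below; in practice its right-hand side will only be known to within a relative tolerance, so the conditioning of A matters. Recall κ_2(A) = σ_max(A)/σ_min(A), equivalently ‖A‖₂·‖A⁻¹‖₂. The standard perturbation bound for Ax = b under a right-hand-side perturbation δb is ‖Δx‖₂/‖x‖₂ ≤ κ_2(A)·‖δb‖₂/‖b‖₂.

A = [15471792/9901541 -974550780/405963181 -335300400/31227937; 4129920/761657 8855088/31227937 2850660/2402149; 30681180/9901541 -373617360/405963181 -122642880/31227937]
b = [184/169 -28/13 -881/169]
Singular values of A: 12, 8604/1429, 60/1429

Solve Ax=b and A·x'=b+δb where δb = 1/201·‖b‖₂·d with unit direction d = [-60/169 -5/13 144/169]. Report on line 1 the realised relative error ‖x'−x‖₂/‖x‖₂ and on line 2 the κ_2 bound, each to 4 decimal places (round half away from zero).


0.0071
1.4219

from the listed singular values, σ₁ = 12, σ_n = 60/1429
κ = σ_max/σ_min = 12/(60/1429) = 285.8000
bound on ‖Δx‖/‖x‖: κ·ε = 285.8000·1/201 = 1.4219
solve Ax = b  →  x = [-0.6664 92.9289 -20.9752]
‖b‖ = 5.7446, ‖x‖ = 95.2690
δb = ε·‖b‖·d = [-0.0101 -0.0110 0.0244]; solving A·Δx = δb gives ‖Δx‖ = 0.6807
dividing the unrounded norms, ‖Δx‖/‖x‖ = 0.0071
realised/bound (from unrounded values) ≈ 0.0050


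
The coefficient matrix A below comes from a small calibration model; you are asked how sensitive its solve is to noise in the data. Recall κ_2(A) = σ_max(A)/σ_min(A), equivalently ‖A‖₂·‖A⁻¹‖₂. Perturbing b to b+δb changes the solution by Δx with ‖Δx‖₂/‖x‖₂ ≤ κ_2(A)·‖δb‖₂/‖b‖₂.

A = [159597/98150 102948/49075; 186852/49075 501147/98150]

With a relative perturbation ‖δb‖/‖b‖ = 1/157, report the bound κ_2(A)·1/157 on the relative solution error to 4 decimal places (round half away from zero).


0.9618

AᵀA = [39083049/2280100 13026096/570025; 13026096/570025 69477273/2280100]; tr = 54280161/1140050, det = 22667121/228010000
char-poly roots: 4761/100 and 4761/2280100
so κ_2 = √((4761/100) / (4761/2280100)) = 151.0000
perturbation bound = 151.0000·1/157 = 0.9618


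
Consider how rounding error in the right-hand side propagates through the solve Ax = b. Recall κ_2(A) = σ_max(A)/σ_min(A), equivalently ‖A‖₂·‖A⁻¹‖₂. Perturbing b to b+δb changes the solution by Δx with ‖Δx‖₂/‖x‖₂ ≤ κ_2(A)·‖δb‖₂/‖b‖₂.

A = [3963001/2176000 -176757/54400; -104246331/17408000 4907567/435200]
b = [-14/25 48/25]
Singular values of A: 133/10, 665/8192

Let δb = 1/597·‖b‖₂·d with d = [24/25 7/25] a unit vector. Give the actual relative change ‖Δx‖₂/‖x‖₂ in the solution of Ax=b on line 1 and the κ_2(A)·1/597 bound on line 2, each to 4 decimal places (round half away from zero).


largest singular value 133/10, smallest 665/8192
κ_2(A) = (133/10) / (665/8192) = 163.8400
perturbation bound = 163.8400·1/597 = 0.2744
solve Ax = b  →  x = [-0.0708 0.1327]
2-norm of b is 2.0000; of x, 0.1504
δb = ε·‖b‖·d = [0.0032 0.0009]; solving A·Δx = δb gives ‖Δx‖ = 0.0413
dividing the unrounded norms, ‖Δx‖/‖x‖ = 0.2744
realised/bound = 1 exactly: the bound is attained for this b and d

0.2744
0.2744


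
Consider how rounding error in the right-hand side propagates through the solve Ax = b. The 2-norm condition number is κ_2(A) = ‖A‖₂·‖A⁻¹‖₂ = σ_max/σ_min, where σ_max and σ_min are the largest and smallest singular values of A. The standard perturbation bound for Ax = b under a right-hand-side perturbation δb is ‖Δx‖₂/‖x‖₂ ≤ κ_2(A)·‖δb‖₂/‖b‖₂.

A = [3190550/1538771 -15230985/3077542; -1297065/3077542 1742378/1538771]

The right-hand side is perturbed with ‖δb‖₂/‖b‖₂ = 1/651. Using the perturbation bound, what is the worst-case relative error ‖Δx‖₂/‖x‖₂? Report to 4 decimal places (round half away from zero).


form AᵀA = [1940274325/433407988 -1163574720/108351997; -1163574720/108351997 11171300437/433407988] with trace 504291337/16669538 and determinant 9150625/133356304
char-poly roots: 121/4 and 75625/33339076
so κ_2 = √((121/4) / (75625/33339076)) = 115.4800
κ_2(A)·‖δb‖/‖b‖ = 0.1774

0.1774


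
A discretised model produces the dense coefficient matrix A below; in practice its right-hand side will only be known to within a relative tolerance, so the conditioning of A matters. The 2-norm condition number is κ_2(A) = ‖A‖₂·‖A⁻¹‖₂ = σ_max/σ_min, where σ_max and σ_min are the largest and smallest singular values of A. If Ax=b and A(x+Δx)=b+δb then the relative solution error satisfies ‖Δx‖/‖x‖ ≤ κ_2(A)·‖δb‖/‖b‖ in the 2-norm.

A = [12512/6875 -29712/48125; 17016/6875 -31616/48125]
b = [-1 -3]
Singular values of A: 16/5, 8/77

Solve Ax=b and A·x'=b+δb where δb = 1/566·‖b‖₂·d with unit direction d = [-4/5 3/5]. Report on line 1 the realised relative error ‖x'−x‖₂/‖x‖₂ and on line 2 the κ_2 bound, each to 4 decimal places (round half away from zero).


0.0056
0.0544

σ_max = 16/5, σ_min = 8/77
κ_2(A) = (16/5) / (8/77) = 30.8000
perturbation bound = 30.8000·1/566 = 0.0544
solve Ax = b  →  x = [-3.5950 -8.9775]
2-norm of b is 3.1623; of x, 9.6705
δb = ε·‖b‖·d = [-0.0045 0.0034]; solving A·Δx = δb gives ‖Δx‖ = 0.0538
dividing the unrounded norms, ‖Δx‖/‖x‖ = 0.0056
so the bound overstates the realised error by a factor of ≈ 9.7859 (computed from the unrounded values)


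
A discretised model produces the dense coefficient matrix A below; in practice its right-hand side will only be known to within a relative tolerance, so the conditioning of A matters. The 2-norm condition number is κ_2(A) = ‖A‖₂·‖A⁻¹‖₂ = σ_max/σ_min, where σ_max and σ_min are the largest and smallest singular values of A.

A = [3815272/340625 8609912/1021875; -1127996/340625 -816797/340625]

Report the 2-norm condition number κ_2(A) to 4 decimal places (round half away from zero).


204.3750

AᵀA = [25325880656/185640625 56981099876/556921875; 56981099876/556921875 128216001121/1670765625]; tr = 14245957081/66830625, det = 1817487424/1670765625
λ_max, λ_min = (14245957081/66830625 ± √202927858942417950961/4466332437890625)/2 = 5329/25, 341056/66830625
σ_max=√(5329/25)=(73/5), σ_min=√(341056/66830625)=(584/8175) → κ = 204.3750


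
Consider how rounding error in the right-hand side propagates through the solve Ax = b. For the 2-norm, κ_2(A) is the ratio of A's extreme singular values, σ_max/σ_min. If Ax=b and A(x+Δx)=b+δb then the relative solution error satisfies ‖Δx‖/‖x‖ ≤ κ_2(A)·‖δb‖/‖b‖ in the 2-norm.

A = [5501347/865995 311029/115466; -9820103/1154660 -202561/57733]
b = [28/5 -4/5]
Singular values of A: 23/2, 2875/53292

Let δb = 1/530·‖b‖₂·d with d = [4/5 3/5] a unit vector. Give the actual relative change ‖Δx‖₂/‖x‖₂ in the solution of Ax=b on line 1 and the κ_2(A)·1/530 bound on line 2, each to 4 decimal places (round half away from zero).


0.0027
0.4022

largest singular value 23/2, smallest 2875/53292
κ_2(A) = (23/2) / (2875/53292) = 213.1680
perturbation bound = 213.1680·1/530 = 0.4022
solve Ax = b  →  x = [-28.1964 68.5757]
‖b‖ = 5.6569, ‖x‖ = 74.1462
δb = ε·‖b‖·d = [0.0085 0.0064]; solving A·Δx = δb gives ‖Δx‖ = 0.1978
realised ‖Δx‖/‖x‖ = 0.0027
tightness: 0.0027 against a bound of 0.4022 (unrounded ratio ≈ 0.0066)


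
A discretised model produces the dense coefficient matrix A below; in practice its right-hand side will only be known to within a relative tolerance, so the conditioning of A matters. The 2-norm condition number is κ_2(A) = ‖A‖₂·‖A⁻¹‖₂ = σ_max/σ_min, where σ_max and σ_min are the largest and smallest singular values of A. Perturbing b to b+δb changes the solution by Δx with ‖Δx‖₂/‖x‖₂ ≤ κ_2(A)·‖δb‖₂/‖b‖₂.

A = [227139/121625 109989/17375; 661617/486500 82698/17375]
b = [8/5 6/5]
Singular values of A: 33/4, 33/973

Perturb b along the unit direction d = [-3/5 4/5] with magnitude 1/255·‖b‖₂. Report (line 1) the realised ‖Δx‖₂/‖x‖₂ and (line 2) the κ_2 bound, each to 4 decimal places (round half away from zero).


from the listed singular values, σ₁ = 33/4, σ_n = 33/973
condition number: (33/4) ÷ (33/973) = 243.2500
perturbation bound = 243.2500·1/255 = 0.9539
solve Ax = b  →  x = [0.0679 0.2327]
2-norm of b is 2.0000; of x, 0.2424
re-solving with b+δb shifts x by Δx of norm 0.2313
realised ‖Δx‖/‖x‖ = 0.9539
tightness: 0.9539 against a bound of 0.9539; the bound is attained (ratio 1)

0.9539
0.9539


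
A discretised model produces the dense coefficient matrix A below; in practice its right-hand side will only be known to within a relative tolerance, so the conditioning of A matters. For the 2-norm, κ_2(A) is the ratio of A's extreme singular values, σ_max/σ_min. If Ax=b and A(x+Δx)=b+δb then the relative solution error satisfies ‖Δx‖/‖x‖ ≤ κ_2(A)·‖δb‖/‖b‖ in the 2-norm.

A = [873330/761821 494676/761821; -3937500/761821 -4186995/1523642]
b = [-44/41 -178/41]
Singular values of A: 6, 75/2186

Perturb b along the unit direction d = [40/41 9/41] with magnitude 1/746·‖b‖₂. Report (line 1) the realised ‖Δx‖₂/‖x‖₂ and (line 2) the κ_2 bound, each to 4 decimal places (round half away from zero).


0.0030
0.2344

from the listed singular values, σ₁ = 6, σ_n = 75/2186
condition number: 6 ÷ (75/2186) = 174.8800
worst-case relative error ≤ 174.8800 × 1/746 = 0.2344
solve Ax = b  →  x = [28.0204 -51.1216]
‖b‖₂ = 4.4721 and ‖x‖₂ = 58.2971
Δx = A⁻¹·δb where δb = 1/746·4.4721·d; ‖Δx‖ = 0.1747
relative error = 0.0030
tightness: 0.0030 against a bound of 0.2344 (unrounded ratio ≈ 0.0128)


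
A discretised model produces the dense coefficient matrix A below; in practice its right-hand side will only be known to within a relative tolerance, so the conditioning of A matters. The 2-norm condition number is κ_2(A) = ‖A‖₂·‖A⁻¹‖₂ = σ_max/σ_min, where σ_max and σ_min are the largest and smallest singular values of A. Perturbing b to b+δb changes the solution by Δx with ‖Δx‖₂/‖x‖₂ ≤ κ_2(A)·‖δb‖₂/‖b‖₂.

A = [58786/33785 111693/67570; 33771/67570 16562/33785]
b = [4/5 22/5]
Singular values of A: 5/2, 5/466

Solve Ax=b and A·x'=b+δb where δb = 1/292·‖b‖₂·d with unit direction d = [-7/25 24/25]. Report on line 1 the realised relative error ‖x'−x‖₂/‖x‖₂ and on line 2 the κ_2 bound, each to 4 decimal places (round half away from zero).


0.0038
0.7979

σ_max = 5/2, σ_min = 5/466
κ = σ_max/σ_min = (5/2)/(5/466) = 233.0000
worst-case relative error ≤ 233.0000 × 1/292 = 0.7979
solve Ax = b  →  x = [-256.5241 270.5103]
‖b‖₂ = 4.4721 and ‖x‖₂ = 372.8009
Δx = A⁻¹·δb where δb = 1/292·4.4721·d; ‖Δx‖ = 1.4274
realised ‖Δx‖/‖x‖ = 0.0038
so the bound overstates the realised error by a factor of ≈ 208.4020 (computed from the unrounded values)


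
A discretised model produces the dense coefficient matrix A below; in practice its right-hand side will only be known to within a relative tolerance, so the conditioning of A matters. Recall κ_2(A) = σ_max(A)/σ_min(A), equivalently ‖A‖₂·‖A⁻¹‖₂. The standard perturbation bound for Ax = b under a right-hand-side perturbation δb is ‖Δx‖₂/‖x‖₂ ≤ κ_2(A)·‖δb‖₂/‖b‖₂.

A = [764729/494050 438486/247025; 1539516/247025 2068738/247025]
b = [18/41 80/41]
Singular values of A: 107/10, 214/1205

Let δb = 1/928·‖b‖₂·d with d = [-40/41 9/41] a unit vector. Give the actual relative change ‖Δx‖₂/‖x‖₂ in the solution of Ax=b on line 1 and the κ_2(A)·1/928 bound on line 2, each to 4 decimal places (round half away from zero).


σ_max = 107/10, σ_min = 214/1205
condition number: (107/10) ÷ (214/1205) = 60.2500
perturbation bound = 60.2500·1/928 = 0.0649
solve Ax = b  →  x = [0.1121 0.1495]
‖b‖ = 2.0000, ‖x‖ = 0.1869
with δb = [-0.0021 0.0005], A·Δx = δb → ‖Δx‖ = 0.0121
realised ‖Δx‖/‖x‖ = 0.0649
so the bound is sharp here: realised error equals the bound

0.0649
0.0649


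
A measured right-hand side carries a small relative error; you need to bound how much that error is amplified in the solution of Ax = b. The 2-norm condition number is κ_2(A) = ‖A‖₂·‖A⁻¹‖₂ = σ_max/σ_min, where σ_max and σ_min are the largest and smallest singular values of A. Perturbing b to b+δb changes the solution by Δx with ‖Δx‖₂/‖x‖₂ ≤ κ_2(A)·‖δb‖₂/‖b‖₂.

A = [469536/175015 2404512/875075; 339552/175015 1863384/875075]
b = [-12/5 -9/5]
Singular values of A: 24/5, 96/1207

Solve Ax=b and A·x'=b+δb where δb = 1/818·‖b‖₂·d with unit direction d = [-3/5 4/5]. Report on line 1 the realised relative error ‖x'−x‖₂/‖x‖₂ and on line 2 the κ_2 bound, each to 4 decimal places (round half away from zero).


σ_max = 24/5, σ_min = 96/1207
condition number: (24/5) ÷ (96/1207) = 60.3500
perturbation bound = 60.3500·1/818 = 0.0738
solve Ax = b  →  x = [-0.4310 -0.4526]
‖b‖₂ = 3.0000 and ‖x‖₂ = 0.6250
δb = ε·‖b‖·d = [-0.0022 0.0029]; solving A·Δx = δb gives ‖Δx‖ = 0.0461
relative error = 0.0738
tightness: 0.0738 against a bound of 0.0738; the bound is attained (ratio 1)

0.0738
0.0738


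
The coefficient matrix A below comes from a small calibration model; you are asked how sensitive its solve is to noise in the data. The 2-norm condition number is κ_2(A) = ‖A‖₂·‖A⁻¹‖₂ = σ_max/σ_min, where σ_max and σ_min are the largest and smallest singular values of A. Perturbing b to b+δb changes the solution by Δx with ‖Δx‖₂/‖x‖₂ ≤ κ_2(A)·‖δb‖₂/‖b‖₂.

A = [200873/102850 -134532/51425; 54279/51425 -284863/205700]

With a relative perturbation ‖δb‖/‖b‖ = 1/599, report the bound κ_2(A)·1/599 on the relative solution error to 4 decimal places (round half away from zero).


0.4040

form AᵀA = [180397237/36602500 -240518241/36602500; -240518241/36602500 1282798177/146410000] with trace 16035097/1171280 and determinant 1874161/585640000
λ_max, λ_min = (16035097/1171280 ± √6427669361526009/34297420960000)/2 = 1369/100, 1369/5856400
κ_2(A) = √(λ_max/λ_min) = √((1369/100) / (1369/5856400)) = 242.0000
worst-case relative error ≤ 242.0000 × 1/599 = 0.4040


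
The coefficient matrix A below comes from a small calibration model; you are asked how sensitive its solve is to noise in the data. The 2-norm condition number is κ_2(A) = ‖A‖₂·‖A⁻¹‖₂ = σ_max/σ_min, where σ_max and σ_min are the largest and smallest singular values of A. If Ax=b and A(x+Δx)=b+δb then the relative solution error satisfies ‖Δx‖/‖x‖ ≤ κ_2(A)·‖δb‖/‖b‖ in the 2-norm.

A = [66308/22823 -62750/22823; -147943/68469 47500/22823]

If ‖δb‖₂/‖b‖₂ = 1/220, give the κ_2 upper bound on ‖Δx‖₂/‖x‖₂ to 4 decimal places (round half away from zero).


1.0732

AᵀA = [61457889025/4688003961 -19509773500/1562667987; -19509773500/1562667987 6193812500/520889329]; tr = 139360525/5574321, det = 62500/5574321
char-poly roots: 25 and 2500/5574321
κ = σ_max/σ_min = 5/(50/2361) = 236.1000
κ_2(A)·‖δb‖/‖b‖ = 1.0732


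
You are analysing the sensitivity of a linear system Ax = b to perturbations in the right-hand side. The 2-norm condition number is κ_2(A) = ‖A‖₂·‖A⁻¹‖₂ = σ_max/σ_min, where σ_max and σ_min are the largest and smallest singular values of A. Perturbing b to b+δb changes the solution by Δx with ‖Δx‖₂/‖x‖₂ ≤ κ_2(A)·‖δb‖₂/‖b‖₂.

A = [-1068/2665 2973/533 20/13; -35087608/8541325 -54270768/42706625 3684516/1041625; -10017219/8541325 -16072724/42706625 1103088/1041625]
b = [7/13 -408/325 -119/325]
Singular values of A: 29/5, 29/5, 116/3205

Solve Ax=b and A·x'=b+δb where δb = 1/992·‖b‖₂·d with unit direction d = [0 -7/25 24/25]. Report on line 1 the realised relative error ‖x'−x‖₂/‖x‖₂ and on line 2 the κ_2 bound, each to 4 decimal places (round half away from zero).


0.1615
0.1615

σ_max = 29/5, σ_min = 116/3205
condition number: (29/5) ÷ (116/3205) = 160.2500
worst-case relative error ≤ 160.2500 × 1/992 = 0.1615
solve Ax = b  →  x = [0.1597 0.1408 -0.1189]
‖b‖ = 1.4142, ‖x‖ = 0.2438
δb = ε·‖b‖·d = [0.0000 -0.0004 0.0014]; solving A·Δx = δb gives ‖Δx‖ = 0.0394
dividing the unrounded norms, ‖Δx‖/‖x‖ = 0.1615
so the bound is sharp here: realised error equals the bound


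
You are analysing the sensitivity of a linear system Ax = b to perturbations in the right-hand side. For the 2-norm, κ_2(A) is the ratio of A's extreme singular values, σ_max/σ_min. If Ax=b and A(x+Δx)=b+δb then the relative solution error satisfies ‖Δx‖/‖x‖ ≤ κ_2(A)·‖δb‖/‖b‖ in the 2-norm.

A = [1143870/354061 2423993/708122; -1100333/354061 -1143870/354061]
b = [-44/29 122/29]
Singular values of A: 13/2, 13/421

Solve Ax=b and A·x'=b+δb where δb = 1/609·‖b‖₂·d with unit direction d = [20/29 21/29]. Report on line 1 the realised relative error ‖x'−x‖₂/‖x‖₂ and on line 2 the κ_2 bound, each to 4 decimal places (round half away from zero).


from the listed singular values, σ₁ = 13/2, σ_n = 13/421
κ = σ_max/σ_min = (13/2)/(13/421) = 210.5000
κ_2(A)·‖δb‖/‖b‖ = 0.3456
solve Ax = b  →  x = [-47.3263 44.2228]
‖b‖ = 4.4721, ‖x‖ = 64.7722
re-solving with b+δb shifts x by Δx of norm 0.2378
realised ‖Δx‖/‖x‖ = 0.0037
tightness: 0.0037 against a bound of 0.3456 (unrounded ratio ≈ 0.0106)

0.0037
0.3456


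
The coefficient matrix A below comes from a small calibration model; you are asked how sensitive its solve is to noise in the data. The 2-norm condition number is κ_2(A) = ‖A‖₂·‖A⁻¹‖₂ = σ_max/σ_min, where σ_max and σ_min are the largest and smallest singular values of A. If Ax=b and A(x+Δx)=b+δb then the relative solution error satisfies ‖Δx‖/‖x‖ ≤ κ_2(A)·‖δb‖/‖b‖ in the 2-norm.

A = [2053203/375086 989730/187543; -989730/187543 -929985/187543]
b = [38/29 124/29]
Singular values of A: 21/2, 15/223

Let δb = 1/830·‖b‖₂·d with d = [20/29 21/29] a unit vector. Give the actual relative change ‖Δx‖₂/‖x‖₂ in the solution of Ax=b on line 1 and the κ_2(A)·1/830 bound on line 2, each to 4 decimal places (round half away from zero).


σ_max = 21/2, σ_min = 15/223
κ_2(A) = (21/2) / (15/223) = 156.1000
perturbation bound = 156.1000·1/830 = 0.1881
solve Ax = b  →  x = [-41.1494 42.9307]
‖b‖₂ = 4.4721 and ‖x‖₂ = 59.4670
with δb = [0.0037 0.0039], A·Δx = δb → ‖Δx‖ = 0.0801
relative error = 0.0013
realised/bound (from unrounded values) ≈ 0.0072

0.0013
0.1881


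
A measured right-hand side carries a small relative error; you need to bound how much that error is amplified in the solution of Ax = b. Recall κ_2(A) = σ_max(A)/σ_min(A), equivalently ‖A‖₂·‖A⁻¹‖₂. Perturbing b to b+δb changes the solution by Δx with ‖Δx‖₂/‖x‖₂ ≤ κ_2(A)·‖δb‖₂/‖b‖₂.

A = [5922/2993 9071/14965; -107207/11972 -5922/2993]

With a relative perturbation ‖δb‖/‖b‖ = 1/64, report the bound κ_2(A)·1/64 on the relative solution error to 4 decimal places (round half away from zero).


AᵀA = [294011273/3495824 41332599/2184890; 41332599/2184890 23391101/5462225]; tr = 188403401/2131600, det = 4879681/2131600
solving λ² − 188403401/2131600·λ + 4879681/2131600 = 0 gives λ = 2209/25, 2209/85264
so κ_2 = √((2209/25) / (2209/85264)) = 58.4000
κ_2(A)·‖δb‖/‖b‖ = 0.9125

0.9125


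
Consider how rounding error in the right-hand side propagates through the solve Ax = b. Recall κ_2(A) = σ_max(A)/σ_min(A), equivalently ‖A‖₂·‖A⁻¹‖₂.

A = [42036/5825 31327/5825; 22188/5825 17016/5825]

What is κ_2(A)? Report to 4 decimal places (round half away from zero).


174.7500

form AᵀA = [451866528/6786125 338882556/6786125; 338882556/6786125 254185037/6786125] with trace 141210313/1357225 and determinant 12027024/33930625
solving λ² − 141210313/1357225·λ + 12027024/33930625 = 0 gives λ = 2601/25, 4624/1357225
κ = σ_max/σ_min = (51/5)/(68/1165) = 174.7500


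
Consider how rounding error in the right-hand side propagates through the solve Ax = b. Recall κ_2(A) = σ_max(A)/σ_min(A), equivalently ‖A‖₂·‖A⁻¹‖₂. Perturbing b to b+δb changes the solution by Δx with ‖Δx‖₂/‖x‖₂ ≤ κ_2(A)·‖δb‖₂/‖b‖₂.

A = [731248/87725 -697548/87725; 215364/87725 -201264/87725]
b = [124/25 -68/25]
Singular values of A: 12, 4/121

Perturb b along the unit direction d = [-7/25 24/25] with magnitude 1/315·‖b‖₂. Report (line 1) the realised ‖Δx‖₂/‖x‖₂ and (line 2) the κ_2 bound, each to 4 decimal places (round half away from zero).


0.0045
1.1524

from the listed singular values, σ₁ = 12, σ_n = 4/121
κ_2(A) = 12 / (4/121) = 363.0000
κ_2(A)·‖δb‖/‖b‖ = 1.1524
solve Ax = b  →  x = [-83.2069 -87.8506]
2-norm of b is 5.6569; of x, 121.0005
re-solving with b+δb shifts x by Δx of norm 0.5432
dividing the unrounded norms, ‖Δx‖/‖x‖ = 0.0045
so the bound overstates the realised error by a factor of ≈ 256.6807 (computed from the unrounded values)


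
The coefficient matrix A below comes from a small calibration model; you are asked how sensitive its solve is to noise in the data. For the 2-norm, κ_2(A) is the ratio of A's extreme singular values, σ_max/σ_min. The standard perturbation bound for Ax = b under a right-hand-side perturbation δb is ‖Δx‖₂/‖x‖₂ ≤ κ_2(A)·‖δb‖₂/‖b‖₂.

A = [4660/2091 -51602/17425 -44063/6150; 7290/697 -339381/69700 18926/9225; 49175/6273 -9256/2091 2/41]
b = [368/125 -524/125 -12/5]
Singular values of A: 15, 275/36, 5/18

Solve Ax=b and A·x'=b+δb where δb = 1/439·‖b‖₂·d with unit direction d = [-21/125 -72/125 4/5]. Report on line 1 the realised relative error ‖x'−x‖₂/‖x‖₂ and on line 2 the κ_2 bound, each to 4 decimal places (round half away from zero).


0.0789
0.1230

largest singular value 15, smallest 5/18
κ = σ_max/σ_min = 15/(5/18) = 54.0000
κ_2(A)·‖δb‖/‖b‖ = 0.1230
solve Ax = b  →  x = [-0.2894 0.0241 -0.5109]
2-norm of b is 5.6569; of x, 0.5876
with δb = [-0.0022 -0.0074 0.0103], A·Δx = δb → ‖Δx‖ = 0.0464
relative error = 0.0789
tightness: 0.0789 against a bound of 0.1230 (unrounded ratio ≈ 0.6418)


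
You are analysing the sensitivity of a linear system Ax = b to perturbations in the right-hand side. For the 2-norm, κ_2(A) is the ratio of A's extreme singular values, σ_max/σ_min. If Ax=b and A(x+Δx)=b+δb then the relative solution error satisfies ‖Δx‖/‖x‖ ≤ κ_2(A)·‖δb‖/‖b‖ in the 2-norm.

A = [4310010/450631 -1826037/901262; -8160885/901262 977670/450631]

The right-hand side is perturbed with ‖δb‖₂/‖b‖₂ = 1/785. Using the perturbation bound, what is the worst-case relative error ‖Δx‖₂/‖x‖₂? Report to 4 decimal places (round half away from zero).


form AᵀA = [167544338625/965842084 -9422645760/241460521; -9422645760/241460521 8511017409/965842084] with trace 52366257/287282 and determinant 13286025/2298256
char-poly roots: 729/4 and 18225/574564
κ = σ_max/σ_min = (27/2)/(135/758) = 75.8000
κ_2(A)·‖δb‖/‖b‖ = 0.0966

0.0966


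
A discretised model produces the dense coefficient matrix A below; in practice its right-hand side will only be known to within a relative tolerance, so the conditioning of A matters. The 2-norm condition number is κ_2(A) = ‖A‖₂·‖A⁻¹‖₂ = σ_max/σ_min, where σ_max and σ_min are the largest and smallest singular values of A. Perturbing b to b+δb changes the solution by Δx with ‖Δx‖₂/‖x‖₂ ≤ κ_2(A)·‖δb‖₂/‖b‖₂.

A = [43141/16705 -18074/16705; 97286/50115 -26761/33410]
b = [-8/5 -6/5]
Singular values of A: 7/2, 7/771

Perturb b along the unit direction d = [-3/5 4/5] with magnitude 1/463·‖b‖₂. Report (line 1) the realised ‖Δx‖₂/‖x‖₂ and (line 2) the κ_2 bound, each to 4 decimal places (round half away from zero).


σ_max = 7/2, σ_min = 7/771
κ = σ_max/σ_min = (7/2)/(7/771) = 385.5000
κ_2(A)·‖δb‖/‖b‖ = 0.8326
solve Ax = b  →  x = [-0.5275 0.2198]
‖b‖ = 2.0000, ‖x‖ = 0.5714
with δb = [-0.0026 0.0035], A·Δx = δb → ‖Δx‖ = 0.4758
dividing the unrounded norms, ‖Δx‖/‖x‖ = 0.8326
so the bound is sharp here: realised error equals the bound

0.8326
0.8326


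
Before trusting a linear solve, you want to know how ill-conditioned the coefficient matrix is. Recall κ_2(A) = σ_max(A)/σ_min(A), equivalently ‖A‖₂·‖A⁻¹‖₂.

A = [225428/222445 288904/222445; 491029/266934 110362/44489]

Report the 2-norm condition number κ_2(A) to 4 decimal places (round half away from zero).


98.1375

form AᵀA = [27187464241/6163820100 3019958249/513651675; 3019958249/513651675 1342421444/171217225] with trace 3020585449/246552804 and determinant 960400/61638201
λ_max, λ_min = (3020585449/246552804 ± √9120147825703146001/60788285160262416)/2 = 49/4, 78400/61638201
σ_max=√(49/4)=(7/2), σ_min=√(78400/61638201)=(280/7851) → κ = 98.1375


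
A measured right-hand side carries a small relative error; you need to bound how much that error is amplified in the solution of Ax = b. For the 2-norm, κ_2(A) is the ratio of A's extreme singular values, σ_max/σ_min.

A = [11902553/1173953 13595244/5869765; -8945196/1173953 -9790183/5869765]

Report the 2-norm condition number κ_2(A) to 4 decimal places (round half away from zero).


229.0640

form AᵀA = [221687299396225/1378165646209 49878643613760/1378165646209; 49878643613760/1378165646209 11227133703721/1378165646209] with trace 138557069066/819848689 and determinant 446265625/819848689
solving λ² − 138557069066/819848689·λ + 446265625/819848689 = 0 gives λ = 169, 2640625/819848689
σ_max=√169=13, σ_min=√(2640625/819848689)=(1625/28633) → κ = 229.0640


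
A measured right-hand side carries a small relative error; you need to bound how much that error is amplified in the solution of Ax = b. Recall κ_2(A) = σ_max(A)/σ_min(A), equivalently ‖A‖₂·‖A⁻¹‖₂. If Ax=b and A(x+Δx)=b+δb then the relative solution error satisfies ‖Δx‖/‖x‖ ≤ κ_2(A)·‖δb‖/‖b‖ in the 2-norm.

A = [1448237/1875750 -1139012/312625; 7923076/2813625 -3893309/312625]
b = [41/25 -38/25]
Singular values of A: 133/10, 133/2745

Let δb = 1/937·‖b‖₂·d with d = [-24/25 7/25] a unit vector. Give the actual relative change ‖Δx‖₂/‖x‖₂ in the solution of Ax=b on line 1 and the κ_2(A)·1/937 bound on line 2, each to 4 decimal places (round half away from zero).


0.0012
0.2930

σ_max = 133/10, σ_min = 133/2745
κ_2(A) = (133/10) / (133/2745) = 274.5000
κ_2(A)·‖δb‖/‖b‖ = 0.2930
solve Ax = b  →  x = [-40.2879 -8.9877]
‖b‖₂ = 2.2361 and ‖x‖₂ = 41.2783
with δb = [-0.0023 0.0007], A·Δx = δb → ‖Δx‖ = 0.0493
relative error = 0.0012
tightness: 0.0012 against a bound of 0.2930 (unrounded ratio ≈ 0.0041)


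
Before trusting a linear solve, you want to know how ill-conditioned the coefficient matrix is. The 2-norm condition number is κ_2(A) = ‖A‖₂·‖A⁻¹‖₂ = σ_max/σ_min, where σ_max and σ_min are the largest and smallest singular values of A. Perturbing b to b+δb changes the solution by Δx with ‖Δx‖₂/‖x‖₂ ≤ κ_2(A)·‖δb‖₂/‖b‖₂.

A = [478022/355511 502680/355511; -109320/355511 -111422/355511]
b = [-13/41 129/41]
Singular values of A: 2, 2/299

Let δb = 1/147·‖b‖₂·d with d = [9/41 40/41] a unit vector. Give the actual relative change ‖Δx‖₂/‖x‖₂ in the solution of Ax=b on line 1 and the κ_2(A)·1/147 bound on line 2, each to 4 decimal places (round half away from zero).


σ_max = 2, σ_min = 2/299
κ_2(A) = 2 / (2/299) = 299.0000
bound on ‖Δx‖/‖x‖: κ·ε = 299.0000·1/147 = 2.0340
solve Ax = b  →  x = [-325.1207 308.9483]
‖b‖₂ = 3.1623 and ‖x‖₂ = 448.5003
Δx = A⁻¹·δb where δb = 1/147·3.1623·d; ‖Δx‖ = 3.2161
realised ‖Δx‖/‖x‖ = 0.0072
tightness: 0.0072 against a bound of 2.0340 (unrounded ratio ≈ 0.0035)

0.0072
2.0340


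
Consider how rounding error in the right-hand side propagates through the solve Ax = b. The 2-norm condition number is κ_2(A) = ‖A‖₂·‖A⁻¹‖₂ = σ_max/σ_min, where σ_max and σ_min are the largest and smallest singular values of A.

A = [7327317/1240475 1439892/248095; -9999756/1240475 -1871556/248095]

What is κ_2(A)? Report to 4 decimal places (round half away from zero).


85.5500

AᵀA = [6147387779121/61551129025 1170625938804/12310225805; 1170625938804/12310225805 223040433312/2462045161]; tr = 13939831881/73188025, det = 362673936/73188025
eigenvalues of AᵀA: λ = (tr ± √(tr²−4·det))/2 = 4761/25, 76176/2927521
so κ_2 = √((4761/25) / (76176/2927521)) = 85.5500


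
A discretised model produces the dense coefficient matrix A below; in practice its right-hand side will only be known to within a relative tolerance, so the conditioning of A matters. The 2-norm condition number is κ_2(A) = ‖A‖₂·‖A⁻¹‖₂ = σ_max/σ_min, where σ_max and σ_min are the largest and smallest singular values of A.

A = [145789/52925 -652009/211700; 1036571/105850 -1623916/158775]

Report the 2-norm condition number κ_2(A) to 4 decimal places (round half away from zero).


109.5000

AᵀA = [1855195469/17926756 -5842841095/53780268; -5842841095/53780268 73631507881/645363216]; tr = 166966165/767376, det = 12117361/3069504
eigenvalues of AᵀA: λ = (tr ± √(tr²−4·det))/2 = 3481/16, 3481/191844
κ_2(A) = √(λ_max/λ_min) = √((3481/16) / (3481/191844)) = 109.5000
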